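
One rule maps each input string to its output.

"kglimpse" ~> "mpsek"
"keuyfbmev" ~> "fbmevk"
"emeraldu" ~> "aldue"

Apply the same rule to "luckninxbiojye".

ninxbiojyel

The rule is to move the first character to the end, then delete the first 3 characters.
Applying both steps to "luckninxbiojye": "uckninxbiojyel", then "ninxbiojyel".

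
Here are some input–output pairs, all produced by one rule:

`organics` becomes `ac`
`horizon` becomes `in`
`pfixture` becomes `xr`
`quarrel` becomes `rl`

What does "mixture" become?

Rule — move the first character to the end, then keep one character in every 3, starting at position 3 (positions 3rd, 6th, 9th, ...).
Applying both steps to "mixture": "ixturem", then "te".

te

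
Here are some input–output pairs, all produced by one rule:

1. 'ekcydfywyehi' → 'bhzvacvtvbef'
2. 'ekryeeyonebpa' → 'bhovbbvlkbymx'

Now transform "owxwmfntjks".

ltutjckqghp

Each output is the input with this applied: shift every letter 3 places backward in the alphabet (wrapping around).
On "owxwmfntjks" that produces "ltutjckqghp".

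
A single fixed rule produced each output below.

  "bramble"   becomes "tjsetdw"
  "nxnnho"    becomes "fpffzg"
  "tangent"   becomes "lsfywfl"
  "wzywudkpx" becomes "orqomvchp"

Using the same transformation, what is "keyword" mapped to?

The pattern: shift every letter 8 places backward in the alphabet (wrapping around).
So "keyword" becomes "cwqogjv".

cwqogjv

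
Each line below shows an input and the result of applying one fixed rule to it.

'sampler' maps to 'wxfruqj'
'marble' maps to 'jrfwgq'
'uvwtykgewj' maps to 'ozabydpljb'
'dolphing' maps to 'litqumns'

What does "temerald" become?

iyjrjwfq

Looking at the pairs, the operation is to move the last character to the front, then shift every letter 5 places forward in the alphabet (wrapping around).
On "temerald": the first step gives "dtemeral", and the second then gives "iyjrjwfq".
(Check on "uvwtykgewj": → "juvwtykgew" → "ozabydpljb" ✓)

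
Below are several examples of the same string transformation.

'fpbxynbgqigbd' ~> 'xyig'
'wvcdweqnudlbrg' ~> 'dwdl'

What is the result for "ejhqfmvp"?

Each output is the input with this applied: swap each adjacent pair of characters (1↔2, 3↔4, ...), then keep one character in every 3, starting at position 3 (positions 3rd, 6th, 9th, ...).
Working it through for "ejhqfmvp": intermediate "jeqhmfpv", final "qf".

qf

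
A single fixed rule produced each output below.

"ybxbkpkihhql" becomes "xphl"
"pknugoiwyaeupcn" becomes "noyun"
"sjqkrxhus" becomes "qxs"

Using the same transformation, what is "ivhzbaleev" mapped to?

hae

The transformation: keep one character in every 3, starting at position 3 (positions 3rd, 6th, 9th, ...).
Applying that to "ivhzbaleev" gives "hae".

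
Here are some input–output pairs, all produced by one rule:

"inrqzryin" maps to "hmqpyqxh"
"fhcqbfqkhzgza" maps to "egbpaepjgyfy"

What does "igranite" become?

The pattern: shift every letter 1 place backward in the alphabet (wrapping around), then delete the last character.
Starting from "igranite": after the first operation, "hfqzmhsd"; after the second, "hfqzmhs".

hfqzmhs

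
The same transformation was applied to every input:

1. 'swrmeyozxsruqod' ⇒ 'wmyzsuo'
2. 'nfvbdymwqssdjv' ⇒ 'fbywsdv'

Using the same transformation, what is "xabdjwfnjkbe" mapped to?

Rule — keep every other character starting from the second (positions 2nd, 4th, 6th, ...).
"xabdjwfnjkbe" → "adwnke".

adwnke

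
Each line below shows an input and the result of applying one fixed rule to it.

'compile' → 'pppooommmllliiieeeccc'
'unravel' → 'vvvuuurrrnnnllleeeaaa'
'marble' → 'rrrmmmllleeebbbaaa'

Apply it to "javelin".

The transformation: sort the characters into reverse alphabetical order, then repeat every character 3 times.
Applying both steps to "javelin": "vnljiea", then "vvvnnnllljjjiiieeeaaa".
(Check on "marble": → "rmleba" → "rrrmmmllleeebbbaaa" ✓)

vvvnnnllljjjiiieeeaaa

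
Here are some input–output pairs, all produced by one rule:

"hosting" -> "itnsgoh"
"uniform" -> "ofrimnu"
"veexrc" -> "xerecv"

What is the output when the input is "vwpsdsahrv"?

harsvdvswp

Each output is the input with this applied: move the last 3 characters to the front (rotate right by 3), then take characters alternately from the front and the back (1st, last, 2nd, 2nd-last, ...).
On "vwpsdsahrv": the first step gives "hrvvwpsdsa", and the second then gives "harsvdvswp".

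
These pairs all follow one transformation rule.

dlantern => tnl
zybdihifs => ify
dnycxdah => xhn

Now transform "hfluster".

srf

Looking at the pairs, the operation is to keep one character in every 3, starting at position 2 (positions 2nd, 5th, 8th, ...), then move the first character to the end.
Starting from "hfluster": after the first operation, "fsr"; after the second, "srf".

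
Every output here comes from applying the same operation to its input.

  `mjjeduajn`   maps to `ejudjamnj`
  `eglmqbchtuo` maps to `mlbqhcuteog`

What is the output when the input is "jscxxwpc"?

Looking at the pairs, the operation is to move the first 2 characters to the end (rotate left by 2), then swap each adjacent pair of characters (1↔2, 3↔4, ...).
For "jscxxwpc", step one produces "cxxwpcjs"; step two turns that into "xcwxcpsj".
(Check on "mjjeduajn": → "jeduajnmj" → "ejudjamnj" ✓)

xcwxcpsj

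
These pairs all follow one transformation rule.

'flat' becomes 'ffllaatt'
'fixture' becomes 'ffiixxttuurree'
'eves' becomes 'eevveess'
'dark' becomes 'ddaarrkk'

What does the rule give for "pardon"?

Looking at the pairs, the operation is to double every character.
For "pardon" the result is "ppaarrddoonn".

ppaarrddoonn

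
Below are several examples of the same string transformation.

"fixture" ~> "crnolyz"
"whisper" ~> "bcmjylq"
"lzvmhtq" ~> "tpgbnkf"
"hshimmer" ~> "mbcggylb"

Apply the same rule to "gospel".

The rule is to shift every letter 6 places backward in the alphabet (wrapping around), then move the first character to the end.
Working it through for "gospel": intermediate "aimjyf", final "imjyfa".

imjyfa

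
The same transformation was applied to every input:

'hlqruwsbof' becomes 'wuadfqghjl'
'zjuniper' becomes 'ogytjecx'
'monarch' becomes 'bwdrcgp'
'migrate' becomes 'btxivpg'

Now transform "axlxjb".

pqmyam

Rule — shift every letter 11 places backward in the alphabet (wrapping around), then take characters alternately from the front and the back (1st, last, 2nd, 2nd-last, ...).
Applying both steps to "axlxjb": "pmamyq", then "pqmyam".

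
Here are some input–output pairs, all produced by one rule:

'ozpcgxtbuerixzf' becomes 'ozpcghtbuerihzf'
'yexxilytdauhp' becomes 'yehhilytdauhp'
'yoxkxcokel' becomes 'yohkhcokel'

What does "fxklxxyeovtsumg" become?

fhklhhyeovtsumg

The rule is to replace every "x" with "h".
For "fxklxxyeovtsumg" the result is "fhklhhyeovtsumg".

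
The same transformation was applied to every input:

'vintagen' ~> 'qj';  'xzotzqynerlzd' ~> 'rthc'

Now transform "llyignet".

The transformation: shift every letter 3 places forward in the alphabet (wrapping around), then keep one character in every 3, starting at position 3 (positions 3rd, 6th, 9th, ...).
For "llyignet", step one produces "oobljqhw"; step two turns that into "bq".

bq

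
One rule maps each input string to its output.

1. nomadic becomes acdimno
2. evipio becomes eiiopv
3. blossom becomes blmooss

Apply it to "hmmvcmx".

chmmmvx

Rule — sort the characters into alphabetical order.
"hmmvcmx" → "chmmmvx".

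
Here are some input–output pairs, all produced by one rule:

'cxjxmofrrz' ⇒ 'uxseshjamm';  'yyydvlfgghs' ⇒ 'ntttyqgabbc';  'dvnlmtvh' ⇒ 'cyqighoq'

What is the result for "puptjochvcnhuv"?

qkpkoejxcqxicp

In each case the input is transformed by: move the last character to the front, then shift every letter 5 places backward in the alphabet (wrapping around).
"puptjochvcnhuv" → "vpuptjochvcnhu" → "qkpkoejxcqxicp".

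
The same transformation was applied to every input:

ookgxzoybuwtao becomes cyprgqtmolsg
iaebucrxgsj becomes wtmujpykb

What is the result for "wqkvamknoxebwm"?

cnsecfgpwtoe

Rule — delete the first 2 characters, then shift every letter 8 places backward in the alphabet (wrapping around).
Applying both steps to "wqkvamknoxebwm": "kvamknoxebwm", then "cnsecfgpwtoe".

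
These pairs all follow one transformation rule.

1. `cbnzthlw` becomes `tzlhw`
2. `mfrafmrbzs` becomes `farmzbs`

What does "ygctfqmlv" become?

Rule — delete the first 3 characters, then swap each adjacent pair of characters (1↔2, 3↔4, ...).
Applying both steps to "ygctfqmlv": "tfqmlv", then "ftmqvl".

ftmqvl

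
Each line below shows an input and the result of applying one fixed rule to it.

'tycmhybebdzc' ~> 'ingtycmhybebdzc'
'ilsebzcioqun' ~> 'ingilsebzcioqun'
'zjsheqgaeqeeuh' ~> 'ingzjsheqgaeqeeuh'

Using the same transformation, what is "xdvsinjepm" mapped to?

ingxdvsinjepm

The transformation: prepend "ing".
On "xdvsinjepm" that produces "ingxdvsinjepm".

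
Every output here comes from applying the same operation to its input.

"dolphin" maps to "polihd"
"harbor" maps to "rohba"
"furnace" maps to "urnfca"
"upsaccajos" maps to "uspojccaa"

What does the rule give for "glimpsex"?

spmlige

Each output is the input with this applied: delete the last character, then sort the characters into reverse alphabetical order.
Starting from "glimpsex": after the first operation, "glimpse"; after the second, "spmlige".
(Check on "harbor": → "harbo" → "rohba" ✓)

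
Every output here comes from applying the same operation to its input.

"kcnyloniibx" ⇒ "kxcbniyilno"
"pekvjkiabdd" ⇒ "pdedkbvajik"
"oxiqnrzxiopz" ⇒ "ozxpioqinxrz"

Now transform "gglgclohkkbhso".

The rule is to take characters alternately from the front and the back (1st, last, 2nd, 2nd-last, ...).
So "gglgclohkkbhso" becomes "gogslhgbcklkoh".

gogslhgbcklkoh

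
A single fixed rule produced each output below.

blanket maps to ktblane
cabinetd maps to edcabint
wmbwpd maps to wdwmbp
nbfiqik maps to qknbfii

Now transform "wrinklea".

lawrinke

The pattern: move the last 2 characters to the front (rotate right by 2), then swap the first and last characters.
Working it through for "wrinklea": intermediate "eawrinkl", final "lawrinke".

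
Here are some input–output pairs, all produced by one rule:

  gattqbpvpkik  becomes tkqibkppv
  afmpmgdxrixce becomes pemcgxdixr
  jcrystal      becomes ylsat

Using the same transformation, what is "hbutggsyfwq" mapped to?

tqgwgfsy

The transformation: delete the first 3 characters, then take characters alternately from the front and the back (1st, last, 2nd, 2nd-last, ...).
On "hbutggsyfwq": the first step gives "tggsyfwq", and the second then gives "tqgwgfsy".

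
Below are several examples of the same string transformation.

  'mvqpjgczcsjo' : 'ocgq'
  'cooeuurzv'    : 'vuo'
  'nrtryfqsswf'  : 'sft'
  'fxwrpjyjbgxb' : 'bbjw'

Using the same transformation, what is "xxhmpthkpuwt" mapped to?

In each case the input is transformed by: keep one character in every 3, starting at position 3 (positions 3rd, 6th, 9th, ...), then reverse the string.
On "xxhmpthkpuwt": the first step gives "htpt", and the second then gives "tpth".

tpth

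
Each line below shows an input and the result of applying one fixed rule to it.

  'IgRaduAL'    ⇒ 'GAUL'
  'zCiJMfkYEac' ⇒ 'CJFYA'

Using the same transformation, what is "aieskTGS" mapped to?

Rule — keep every other character starting from the second (positions 2nd, 4th, 6th, ...), then convert every letter to uppercase.
"aieskTGS" → "isTS" → "ISTS".

ISTS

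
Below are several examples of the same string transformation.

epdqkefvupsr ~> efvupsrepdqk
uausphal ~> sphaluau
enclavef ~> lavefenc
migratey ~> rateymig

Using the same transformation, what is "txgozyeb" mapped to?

ozyebtxg

Looking at the pairs, the operation is to swap the front and back halves of the string, then move the last character to the front.
Starting from "txgozyeb": after the first operation, "zyebtxgo"; after the second, "ozyebtxg".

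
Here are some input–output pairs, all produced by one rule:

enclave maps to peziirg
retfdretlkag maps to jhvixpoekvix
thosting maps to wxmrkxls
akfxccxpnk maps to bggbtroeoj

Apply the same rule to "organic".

ermgsvk

Each output is the input with this applied: move the first 3 characters to the end (rotate left by 3), then shift every letter 4 places forward in the alphabet (wrapping around).
"organic" → "anicorg" → "ermgsvk".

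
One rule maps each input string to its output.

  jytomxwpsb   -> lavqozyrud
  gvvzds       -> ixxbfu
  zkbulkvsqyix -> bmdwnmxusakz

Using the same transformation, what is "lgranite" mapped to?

nitcpkvg

The pattern: shift every letter 2 places forward in the alphabet (wrapping around).
Applying that to "lgranite" gives "nitcpkvg".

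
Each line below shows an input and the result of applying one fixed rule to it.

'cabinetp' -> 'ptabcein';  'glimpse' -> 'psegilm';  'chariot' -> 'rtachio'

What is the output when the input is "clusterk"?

tuceklrs

What's happening: sort the characters into alphabetical order, then move the last 2 characters to the front (rotate right by 2).
Starting from "clusterk": after the first operation, "ceklrstu"; after the second, "tuceklrs".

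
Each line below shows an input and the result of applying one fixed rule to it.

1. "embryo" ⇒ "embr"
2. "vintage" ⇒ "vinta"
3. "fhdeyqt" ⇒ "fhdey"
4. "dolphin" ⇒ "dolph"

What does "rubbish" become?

rubbi

Rule — delete the last 2 characters.
For "rubbish" the result is "rubbi".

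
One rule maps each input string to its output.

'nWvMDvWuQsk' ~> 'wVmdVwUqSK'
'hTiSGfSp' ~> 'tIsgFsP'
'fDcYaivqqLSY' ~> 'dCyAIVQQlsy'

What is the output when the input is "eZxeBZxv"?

Looking at the pairs, the operation is to delete the first character, then flip the case of every letter.
Working it through for "eZxeBZxv": intermediate "ZxeBZxv", final "zXEbzXV".

zXEbzXV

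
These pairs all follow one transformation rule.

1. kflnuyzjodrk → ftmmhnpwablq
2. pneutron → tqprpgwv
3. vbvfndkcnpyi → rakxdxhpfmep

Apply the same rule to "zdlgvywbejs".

glubfnixayd

In each case the input is transformed by: move the last 3 characters to the front (rotate right by 3), then shift every letter 2 places forward in the alphabet (wrapping around).
For "zdlgvywbejs", step one produces "ejszdlgvywb"; step two turns that into "glubfnixayd".
(Check on "kflnuyzjodrk": → "drkkflnuyzjo" → "ftmmhnpwablq" ✓)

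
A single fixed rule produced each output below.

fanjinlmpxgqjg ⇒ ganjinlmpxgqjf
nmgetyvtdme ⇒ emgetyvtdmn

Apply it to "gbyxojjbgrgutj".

Each output is the input with this applied: swap the first and last characters.
For "gbyxojjbgrgutj" the result is "jbyxojjbgrgutg".

jbyxojjbgrgutg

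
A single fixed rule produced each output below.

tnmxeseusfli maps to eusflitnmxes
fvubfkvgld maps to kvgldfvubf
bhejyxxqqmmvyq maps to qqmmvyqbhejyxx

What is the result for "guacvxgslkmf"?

gslkmfguacvx

In each case the input is transformed by: swap the front and back halves of the string.
So "guacvxgslkmf" becomes "gslkmfguacvx".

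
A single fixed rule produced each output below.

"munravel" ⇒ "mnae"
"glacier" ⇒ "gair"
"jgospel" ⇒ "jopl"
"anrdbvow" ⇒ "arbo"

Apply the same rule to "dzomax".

The transformation: keep every other character starting from the first (positions 1st, 3rd, 5th, ...).
"dzomax" → "doa".

doa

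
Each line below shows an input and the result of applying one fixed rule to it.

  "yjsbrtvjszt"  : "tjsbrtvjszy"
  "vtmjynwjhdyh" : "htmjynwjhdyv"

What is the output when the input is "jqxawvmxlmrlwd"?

Rule — swap the first and last characters.
For "jqxawvmxlmrlwd" the result is "dqxawvmxlmrlwj".

dqxawvmxlmrlwj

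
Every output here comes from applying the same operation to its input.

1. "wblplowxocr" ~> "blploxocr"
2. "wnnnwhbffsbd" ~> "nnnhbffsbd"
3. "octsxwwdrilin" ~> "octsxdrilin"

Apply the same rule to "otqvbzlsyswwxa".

otqvbzlsysxa

The rule is to remove every "w".
So "otqvbzlsyswwxa" becomes "otqvbzlsysxa".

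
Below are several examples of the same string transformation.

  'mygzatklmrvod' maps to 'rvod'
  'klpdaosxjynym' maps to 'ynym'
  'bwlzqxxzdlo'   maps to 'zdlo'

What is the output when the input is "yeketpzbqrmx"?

Rule — keep only the last 4 characters.
For "yeketpzbqrmx" the result is "qrmx".

qrmx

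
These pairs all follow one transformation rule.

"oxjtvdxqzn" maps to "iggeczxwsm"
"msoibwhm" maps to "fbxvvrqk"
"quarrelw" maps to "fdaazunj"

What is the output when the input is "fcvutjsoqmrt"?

In each case the input is transformed by: sort the characters into reverse alphabetical order, then shift every letter 9 places forward in the alphabet (wrapping around).
"fcvutjsoqmrt" → "vuttsrqomjfc" → "edccbazxvsol".

edccbazxvsol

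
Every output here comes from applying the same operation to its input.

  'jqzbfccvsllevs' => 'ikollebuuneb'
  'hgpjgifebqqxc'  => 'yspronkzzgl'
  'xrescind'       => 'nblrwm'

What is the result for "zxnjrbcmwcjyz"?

The rule is to shift every letter 9 places forward in the alphabet (wrapping around), then delete the first 2 characters.
"zxnjrbcmwcjyz" → "wsaklvflshi".

wsaklvflshi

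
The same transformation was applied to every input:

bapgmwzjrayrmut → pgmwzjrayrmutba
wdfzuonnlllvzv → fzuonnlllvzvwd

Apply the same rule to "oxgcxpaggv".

gcxpaggvox

Rule — move the first 2 characters to the end (rotate left by 2).
On "oxgcxpaggv" that produces "gcxpaggvox".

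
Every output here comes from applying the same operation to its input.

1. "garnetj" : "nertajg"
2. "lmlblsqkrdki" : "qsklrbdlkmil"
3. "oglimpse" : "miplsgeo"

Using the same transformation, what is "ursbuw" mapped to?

What's happening: take characters alternately from the front and the back (1st, last, 2nd, 2nd-last, ...), then reverse the string.
Starting from "ursbuw": after the first operation, "uwrusb"; after the second, "bsurwu".
(Check on "oglimpse": → "oegslpim" → "miplsgeo" ✓)

bsurwu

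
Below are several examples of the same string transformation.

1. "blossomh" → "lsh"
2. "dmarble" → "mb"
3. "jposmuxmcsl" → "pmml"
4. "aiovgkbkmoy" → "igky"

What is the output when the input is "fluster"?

lt

The rule is to keep one character in every 3, starting at position 2 (positions 2nd, 5th, 8th, ...).
"fluster" → "lt".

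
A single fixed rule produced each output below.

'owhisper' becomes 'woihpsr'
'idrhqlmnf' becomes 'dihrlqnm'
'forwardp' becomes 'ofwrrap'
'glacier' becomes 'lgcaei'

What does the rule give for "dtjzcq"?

In each case the input is transformed by: swap each adjacent pair of characters (1↔2, 3↔4, ...), then delete the last character.
"dtjzcq" → "tdzjqc" → "tdzjq".

tdzjq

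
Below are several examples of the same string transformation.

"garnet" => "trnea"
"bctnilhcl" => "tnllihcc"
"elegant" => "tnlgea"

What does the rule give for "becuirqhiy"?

yurqiihec

Looking at the pairs, the operation is to delete the first character, then sort the characters into reverse alphabetical order.
For "becuirqhiy" the result is "yurqiihec".
(Check on "bctnilhcl": → "ctnilhcl" → "tnllihcc" ✓)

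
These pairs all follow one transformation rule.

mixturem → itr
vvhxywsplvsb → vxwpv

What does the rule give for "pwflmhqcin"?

wlhc

Each output is the input with this applied: delete the last 2 characters, then keep every other character starting from the second (positions 2nd, 4th, 6th, ...).
"pwflmhqcin" → "pwflmhqc" → "wlhc".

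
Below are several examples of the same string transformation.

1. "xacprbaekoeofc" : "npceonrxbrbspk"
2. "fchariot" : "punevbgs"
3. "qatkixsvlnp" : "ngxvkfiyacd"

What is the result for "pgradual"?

The rule is to shift every letter 13 places forward in the alphabet (wrapping around) — i.e. ROT13, then move the first character to the end.
So "pgradual" becomes "tenqhnyc".
(Check on "xacprbaekoeofc": → "knpceonrxbrbsp" → "npceonrxbrbspk" ✓)

tenqhnyc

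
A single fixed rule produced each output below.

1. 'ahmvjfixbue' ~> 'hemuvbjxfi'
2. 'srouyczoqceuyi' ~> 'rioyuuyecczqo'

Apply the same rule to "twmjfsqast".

The pattern: delete the first character, then take characters alternately from the front and the back (1st, last, 2nd, 2nd-last, ...).
Doing the same to "twmjfsqast": "wtmsjafqs".

wtmsjafqs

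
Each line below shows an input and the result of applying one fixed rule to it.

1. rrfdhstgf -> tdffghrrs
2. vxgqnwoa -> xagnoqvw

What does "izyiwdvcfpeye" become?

Rule — sort the characters into alphabetical order, then move the last character to the front.
Working it through for "izyiwdvcfpeye": intermediate "cdeefiipvwyyz", final "zcdeefiipvwyy".

zcdeefiipvwyy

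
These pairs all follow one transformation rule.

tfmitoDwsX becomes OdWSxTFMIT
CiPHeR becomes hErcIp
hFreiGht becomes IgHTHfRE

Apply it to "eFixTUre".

tuREEfIX

Looking at the pairs, the operation is to swap the front and back halves of the string, then flip the case of every letter.
For "eFixTUre", step one produces "TUreeFix"; step two turns that into "tuREEfIX".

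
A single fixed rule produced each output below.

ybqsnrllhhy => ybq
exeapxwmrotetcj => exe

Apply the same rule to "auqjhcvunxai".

auq

Looking at the pairs, the operation is to keep only the first 3 characters.
So "auqjhcvunxai" becomes "auq".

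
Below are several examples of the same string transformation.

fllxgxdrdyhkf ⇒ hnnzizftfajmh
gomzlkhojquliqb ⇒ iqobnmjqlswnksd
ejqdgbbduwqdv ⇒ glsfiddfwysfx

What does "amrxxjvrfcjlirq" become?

What's happening: shift every letter 2 places forward in the alphabet (wrapping around).
Applying that to "amrxxjvrfcjlirq" gives "cotzzlxthelnkts".

cotzzlxthelnkts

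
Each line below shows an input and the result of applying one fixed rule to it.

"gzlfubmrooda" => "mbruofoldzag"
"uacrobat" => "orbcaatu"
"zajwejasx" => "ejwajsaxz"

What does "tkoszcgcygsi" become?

gcczysgoskit

The pattern: take characters alternately from the front and the back (1st, last, 2nd, 2nd-last, ...), then reverse the string.
Starting from "tkoszcgcygsi": after the first operation, "tiksogsyzccg"; after the second, "gcczysgoskit".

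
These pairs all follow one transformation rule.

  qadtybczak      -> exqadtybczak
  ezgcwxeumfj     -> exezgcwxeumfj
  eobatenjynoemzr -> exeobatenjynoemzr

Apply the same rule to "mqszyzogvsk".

Rule — prepend "ex".
On "mqszyzogvsk" that produces "exmqszyzogvsk".

exmqszyzogvsk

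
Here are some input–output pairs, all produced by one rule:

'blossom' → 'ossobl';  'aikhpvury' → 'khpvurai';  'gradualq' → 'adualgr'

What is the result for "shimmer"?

immesh

In each case the input is transformed by: delete the last character, then move the first 2 characters to the end (rotate left by 2).
Starting from "shimmer": after the first operation, "shimme"; after the second, "immesh".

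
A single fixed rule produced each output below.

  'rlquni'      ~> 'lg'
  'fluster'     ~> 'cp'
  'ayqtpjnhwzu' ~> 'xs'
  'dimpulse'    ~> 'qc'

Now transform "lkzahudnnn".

Looking at the pairs, the operation is to shift every letter 2 places backward in the alphabet (wrapping around), then keep only the last 2 characters.
For "lkzahudnnn", step one produces "jixyfsblll"; step two turns that into "ll".

ll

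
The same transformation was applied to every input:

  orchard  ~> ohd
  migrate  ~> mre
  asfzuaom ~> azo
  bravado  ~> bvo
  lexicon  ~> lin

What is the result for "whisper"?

wsr

The rule is to keep one character in every 3, starting at position 1 (positions 1st, 4th, 7th, ...).
Doing the same to "whisper": "wsr".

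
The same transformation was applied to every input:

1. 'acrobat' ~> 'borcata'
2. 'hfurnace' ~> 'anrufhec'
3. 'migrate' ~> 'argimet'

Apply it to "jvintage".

atnivjeg

The rule is to reverse the string, then move the first 2 characters to the end (rotate left by 2).
On "jvintage": the first step gives "egatnivj", and the second then gives "atnivjeg".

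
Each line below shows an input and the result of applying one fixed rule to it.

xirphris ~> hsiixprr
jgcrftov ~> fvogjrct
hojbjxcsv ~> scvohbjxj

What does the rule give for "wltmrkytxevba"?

bvalwmtkrtyex

In each case the input is transformed by: swap each adjacent pair of characters (1↔2, 3↔4, ...), then move the last 3 characters to the front (rotate right by 3).
On "wltmrkytxevba": the first step gives "lwmtkrtyexbva", and the second then gives "bvalwmtkrtyex".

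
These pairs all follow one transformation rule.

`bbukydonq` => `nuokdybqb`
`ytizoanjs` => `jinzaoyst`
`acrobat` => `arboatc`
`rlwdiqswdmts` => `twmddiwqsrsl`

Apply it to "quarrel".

earrqlu

Looking at the pairs, the operation is to take characters alternately from the front and the back (1st, last, 2nd, 2nd-last, ...), then move the first 3 characters to the end (rotate left by 3).
Doing the same to "quarrel": "earrqlu".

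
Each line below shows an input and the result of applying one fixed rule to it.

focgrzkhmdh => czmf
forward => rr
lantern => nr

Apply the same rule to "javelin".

The pattern: move the first character to the end, then keep one character in every 3, starting at position 2 (positions 2nd, 5th, 8th, ...).
On "javelin" that produces "vi".

vi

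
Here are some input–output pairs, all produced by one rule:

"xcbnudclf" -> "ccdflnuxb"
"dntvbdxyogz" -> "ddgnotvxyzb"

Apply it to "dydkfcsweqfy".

What's happening: sort the characters into alphabetical order, then move the first character to the end.
Applying both steps to "dydkfcsweqfy": "cddeffkqswyy", then "ddeffkqswyyc".

ddeffkqswyyc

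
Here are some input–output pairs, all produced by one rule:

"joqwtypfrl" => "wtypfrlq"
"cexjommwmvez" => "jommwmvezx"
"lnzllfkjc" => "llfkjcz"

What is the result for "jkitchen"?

In each case the input is transformed by: delete the first 2 characters, then move the first character to the end.
Doing the same to "jkitchen": "tcheni".

tcheni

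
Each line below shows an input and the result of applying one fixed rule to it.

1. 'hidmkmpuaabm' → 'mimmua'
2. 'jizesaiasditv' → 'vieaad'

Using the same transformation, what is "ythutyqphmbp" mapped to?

The rule is to move the last 2 characters to the front (rotate right by 2), then keep every other character starting from the second (positions 2nd, 4th, 6th, ...).
Applying that to "ythutyqphmbp" gives "ptuypm".

ptuypm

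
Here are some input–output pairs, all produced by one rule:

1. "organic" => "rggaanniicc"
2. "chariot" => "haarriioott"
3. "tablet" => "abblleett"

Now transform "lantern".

What's happening: double every character, then delete the first 3 characters.
Applying that to "lantern" gives "anntteerrnn".
(Check on "tablet": → "ttaabblleett" → "abblleett" ✓)

anntteerrnn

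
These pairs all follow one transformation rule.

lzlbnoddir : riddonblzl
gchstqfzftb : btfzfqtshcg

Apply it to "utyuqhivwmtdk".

kdtmwvihquytu

The rule is to reverse the string.
For "utyuqhivwmtdk" the result is "kdtmwvihquytu".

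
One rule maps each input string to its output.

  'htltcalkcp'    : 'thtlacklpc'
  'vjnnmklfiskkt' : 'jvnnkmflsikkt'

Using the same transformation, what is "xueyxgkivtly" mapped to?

Rule — swap each adjacent pair of characters (1↔2, 3↔4, ...).
"xueyxgkivtly" → "uxyegxiktvyl".

uxyegxiktvyl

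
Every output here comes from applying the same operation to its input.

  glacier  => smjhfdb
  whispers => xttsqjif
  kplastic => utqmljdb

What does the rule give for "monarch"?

Looking at the pairs, the operation is to shift every letter 1 place forward in the alphabet (wrapping around), then sort the characters into reverse alphabetical order.
For "monarch" the result is "sponidb".

sponidb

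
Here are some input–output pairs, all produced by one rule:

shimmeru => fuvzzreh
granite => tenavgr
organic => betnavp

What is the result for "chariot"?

The pattern: shift every letter 13 places forward in the alphabet (wrapping around) — i.e. ROT13.
"chariot" → "punevbg".

punevbg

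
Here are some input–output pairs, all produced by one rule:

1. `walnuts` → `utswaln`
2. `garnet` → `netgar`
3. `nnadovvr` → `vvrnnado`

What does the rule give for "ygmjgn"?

jgnygm

What's happening: move the last 3 characters to the front (rotate right by 3).
For "ygmjgn" the result is "jgnygm".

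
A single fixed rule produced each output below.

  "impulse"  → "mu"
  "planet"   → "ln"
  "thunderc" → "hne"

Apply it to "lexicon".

ei

Rule — keep every other character starting from the second (positions 2nd, 4th, 6th, ...), then delete the last character.
Starting from "lexicon": after the first operation, "eio"; after the second, "ei".
(Check on "impulse": → "mus" → "mu" ✓)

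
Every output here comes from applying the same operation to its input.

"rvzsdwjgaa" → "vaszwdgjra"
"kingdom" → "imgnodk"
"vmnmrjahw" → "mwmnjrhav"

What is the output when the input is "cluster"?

What's happening: swap the first and last characters, then swap each adjacent pair of characters (1↔2, 3↔4, ...).
Applying both steps to "cluster": "rlustec", then "lrsuetc".

lrsuetc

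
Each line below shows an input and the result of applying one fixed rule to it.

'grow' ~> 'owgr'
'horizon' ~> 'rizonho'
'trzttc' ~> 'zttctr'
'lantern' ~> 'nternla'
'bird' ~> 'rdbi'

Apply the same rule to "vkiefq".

iefqvk

Each output is the input with this applied: move the first 2 characters to the end (rotate left by 2).
On "vkiefq" that produces "iefqvk".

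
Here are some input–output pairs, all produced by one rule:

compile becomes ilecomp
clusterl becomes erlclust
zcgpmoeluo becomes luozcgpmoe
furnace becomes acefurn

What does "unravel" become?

velunra

Looking at the pairs, the operation is to move the last 3 characters to the front (rotate right by 3).
So "unravel" becomes "velunra".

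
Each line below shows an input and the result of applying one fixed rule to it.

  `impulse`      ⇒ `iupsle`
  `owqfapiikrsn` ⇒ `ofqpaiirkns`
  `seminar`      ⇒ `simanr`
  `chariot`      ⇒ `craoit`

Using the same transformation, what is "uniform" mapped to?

Looking at the pairs, the operation is to swap each adjacent pair of characters (1↔2, 3↔4, ...), then delete the first character.
"uniform" → "ufirom".
(Check on "impulse": → "miupsle" → "iupsle" ✓)

ufirom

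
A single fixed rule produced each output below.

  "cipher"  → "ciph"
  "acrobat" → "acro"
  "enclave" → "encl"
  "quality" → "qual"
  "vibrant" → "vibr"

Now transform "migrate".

Each output is the input with this applied: keep only the first 4 characters.
Doing the same to "migrate": "migr".

migr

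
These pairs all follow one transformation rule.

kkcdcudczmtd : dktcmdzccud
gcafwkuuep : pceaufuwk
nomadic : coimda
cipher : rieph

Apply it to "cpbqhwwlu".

The rule is to take characters alternately from the front and the back (1st, last, 2nd, 2nd-last, ...), then delete the first character.
"cpbqhwwlu" → "cuplbwqwh" → "uplbwqwh".

uplbwqwh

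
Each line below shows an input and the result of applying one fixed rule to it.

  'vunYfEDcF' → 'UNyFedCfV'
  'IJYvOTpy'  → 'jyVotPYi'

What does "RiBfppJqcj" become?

IbFPPjQCJr

The pattern: flip the case of every letter, then move the first character to the end.
Working it through for "RiBfppJqcj": intermediate "rIbFPPjQCJ", final "IbFPPjQCJr".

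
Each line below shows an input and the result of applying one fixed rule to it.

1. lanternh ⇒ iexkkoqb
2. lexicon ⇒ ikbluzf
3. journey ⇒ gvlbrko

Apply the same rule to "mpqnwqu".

The transformation: take characters alternately from the front and the back (1st, last, 2nd, 2nd-last, ...), then shift every letter 3 places backward in the alphabet (wrapping around).
For "mpqnwqu", step one produces "mupqqwn"; step two turns that into "jrmnntk".

jrmnntk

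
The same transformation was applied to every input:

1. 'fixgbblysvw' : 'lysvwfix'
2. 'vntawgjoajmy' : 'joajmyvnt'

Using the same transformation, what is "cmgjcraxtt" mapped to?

In each case the input is transformed by: move the first 3 characters to the end (rotate left by 3), then delete the first 3 characters.
For "cmgjcraxtt" the result is "axttcmg".

axttcmg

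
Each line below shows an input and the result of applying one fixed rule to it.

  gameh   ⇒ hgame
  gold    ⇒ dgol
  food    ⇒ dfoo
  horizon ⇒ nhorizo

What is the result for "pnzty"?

ypnzt

Each output is the input with this applied: move the last character to the front.
Applying that to "pnzty" gives "ypnzt".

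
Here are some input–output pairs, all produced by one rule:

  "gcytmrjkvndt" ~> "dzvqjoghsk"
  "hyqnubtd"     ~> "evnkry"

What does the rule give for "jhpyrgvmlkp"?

gemvodsji

Rule — delete the last 2 characters, then shift every letter 3 places backward in the alphabet (wrapping around).
For "jhpyrgvmlkp" the result is "gemvodsji".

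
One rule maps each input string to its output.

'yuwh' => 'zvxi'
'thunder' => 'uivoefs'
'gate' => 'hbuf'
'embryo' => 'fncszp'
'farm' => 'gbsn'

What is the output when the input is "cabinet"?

Looking at the pairs, the operation is to shift every letter 1 place forward in the alphabet (wrapping around).
Applying that to "cabinet" gives "dbcjofu".

dbcjofu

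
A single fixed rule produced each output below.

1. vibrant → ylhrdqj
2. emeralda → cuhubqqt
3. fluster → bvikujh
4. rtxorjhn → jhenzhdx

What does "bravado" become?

Each output is the input with this applied: shift every letter 10 places backward in the alphabet (wrapping around), then swap each adjacent pair of characters (1↔2, 3↔4, ...).
Applying that to "bravado" gives "hrlqtqe".

hrlqtqe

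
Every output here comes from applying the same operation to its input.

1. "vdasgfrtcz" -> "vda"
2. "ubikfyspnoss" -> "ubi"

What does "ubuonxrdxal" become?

ubu

The rule is to keep only the first 3 characters.
So "ubuonxrdxal" becomes "ubu".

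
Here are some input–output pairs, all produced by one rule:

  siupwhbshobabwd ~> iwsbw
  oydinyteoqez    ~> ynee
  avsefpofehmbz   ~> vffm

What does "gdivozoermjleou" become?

doejo

The transformation: keep one character in every 3, starting at position 2 (positions 2nd, 5th, 8th, ...).
"gdivozoermjleou" → "doejo".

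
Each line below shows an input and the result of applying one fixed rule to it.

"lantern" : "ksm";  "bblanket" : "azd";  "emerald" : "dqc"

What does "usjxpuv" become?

What's happening: keep one character in every 3, starting at position 1 (positions 1st, 4th, 7th, ...), then shift every letter 1 place backward in the alphabet (wrapping around).
Starting from "usjxpuv": after the first operation, "uxv"; after the second, "twu".

twu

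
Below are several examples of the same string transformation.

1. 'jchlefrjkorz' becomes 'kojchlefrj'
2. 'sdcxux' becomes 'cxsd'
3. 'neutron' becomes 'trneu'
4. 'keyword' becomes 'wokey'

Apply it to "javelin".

Looking at the pairs, the operation is to delete the last 2 characters, then move the last 2 characters to the front (rotate right by 2).
For "javelin", step one produces "javel"; step two turns that into "eljav".

eljav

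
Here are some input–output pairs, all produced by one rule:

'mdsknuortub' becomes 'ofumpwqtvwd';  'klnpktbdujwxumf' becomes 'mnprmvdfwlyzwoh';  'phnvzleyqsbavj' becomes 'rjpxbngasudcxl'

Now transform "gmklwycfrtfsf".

iomnyaehtvhuh

In each case the input is transformed by: shift every letter 2 places forward in the alphabet (wrapping around).
Applying that to "gmklwycfrtfsf" gives "iomnyaehtvhuh".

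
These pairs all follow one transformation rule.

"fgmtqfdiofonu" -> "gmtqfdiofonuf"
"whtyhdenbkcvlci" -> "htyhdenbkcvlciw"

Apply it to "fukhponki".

Each output is the input with this applied: move the first character to the end.
Doing the same to "fukhponki": "ukhponkif".

ukhponkif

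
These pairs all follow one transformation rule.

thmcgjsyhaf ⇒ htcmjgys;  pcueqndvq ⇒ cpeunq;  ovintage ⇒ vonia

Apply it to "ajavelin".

The transformation: swap each adjacent pair of characters (1↔2, 3↔4, ...), then delete the last 3 characters.
For "ajavelin", step one produces "javaleni"; step two turns that into "javal".

javal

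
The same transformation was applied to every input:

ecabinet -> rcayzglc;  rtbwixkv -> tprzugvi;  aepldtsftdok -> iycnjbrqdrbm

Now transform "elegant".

rcjceyl

Each output is the input with this applied: shift every letter 2 places backward in the alphabet (wrapping around), then move the last character to the front.
"elegant" → "cjceylr" → "rcjceyl".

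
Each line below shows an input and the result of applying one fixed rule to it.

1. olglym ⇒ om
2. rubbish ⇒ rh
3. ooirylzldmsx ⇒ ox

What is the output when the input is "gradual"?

gl

Rule — take characters alternately from the front and the back (1st, last, 2nd, 2nd-last, ...), then keep only the first 2 characters.
"gradual" → "glraaud" → "gl".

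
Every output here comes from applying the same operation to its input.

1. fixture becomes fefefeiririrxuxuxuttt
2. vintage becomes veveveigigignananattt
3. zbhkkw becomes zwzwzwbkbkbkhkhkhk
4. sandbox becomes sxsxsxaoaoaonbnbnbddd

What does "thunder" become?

What's happening: repeat every character 3 times, then take characters alternately from the front and the back (1st, last, 2nd, 2nd-last, ...).
Applying both steps to "thunder": "ttthhhuuunnndddeeerrr", then "trtrtrheheheudududnnn".
(Check on "vintage": → "vvviiinnntttaaagggeee" → "veveveigigignananattt" ✓)

trtrtrheheheudududnnn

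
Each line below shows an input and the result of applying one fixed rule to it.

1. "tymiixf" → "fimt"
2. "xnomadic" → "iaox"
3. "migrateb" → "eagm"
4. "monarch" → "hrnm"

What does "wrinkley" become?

ekiw

Rule — keep every other character starting from the first (positions 1st, 3rd, 5th, ...), then reverse the string.
"wrinkley" → "wike" → "ekiw".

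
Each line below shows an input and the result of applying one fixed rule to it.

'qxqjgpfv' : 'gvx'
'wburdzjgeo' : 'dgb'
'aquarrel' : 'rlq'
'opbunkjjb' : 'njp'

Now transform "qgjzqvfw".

qwg

In each case the input is transformed by: keep one character in every 3, starting at position 2 (positions 2nd, 5th, 8th, ...), then move the first character to the end.
Working it through for "qgjzqvfw": intermediate "gqw", final "qwg".
(Check on "opbunkjjb": → "pnj" → "njp" ✓)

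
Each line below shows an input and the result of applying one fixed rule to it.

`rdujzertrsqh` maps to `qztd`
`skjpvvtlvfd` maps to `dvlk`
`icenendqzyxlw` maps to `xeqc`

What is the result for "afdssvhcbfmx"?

Rule — keep one character in every 3, starting at position 2 (positions 2nd, 5th, 8th, ...), then swap the first and last characters.
Applying both steps to "afdssvhcbfmx": "fscm", then "mscf".

mscf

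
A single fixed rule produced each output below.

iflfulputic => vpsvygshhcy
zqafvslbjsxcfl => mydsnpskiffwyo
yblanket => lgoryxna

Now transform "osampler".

befrnyzc

The pattern: take characters alternately from the front and the back (1st, last, 2nd, 2nd-last, ...), then shift every letter 13 places forward in the alphabet (wrapping around) — i.e. ROT13.
On "osampler": the first step gives "orsealmp", and the second then gives "befrnyzc".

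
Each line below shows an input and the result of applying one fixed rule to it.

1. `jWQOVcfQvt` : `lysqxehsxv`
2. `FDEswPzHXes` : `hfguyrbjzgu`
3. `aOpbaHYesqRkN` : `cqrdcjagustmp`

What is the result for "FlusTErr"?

hnwuvgtt

The pattern: shift every letter 2 places forward in the alphabet (wrapping around), then convert every letter to lowercase.
On "FlusTErr": the first step gives "HnwuVGtt", and the second then gives "hnwuvgtt".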